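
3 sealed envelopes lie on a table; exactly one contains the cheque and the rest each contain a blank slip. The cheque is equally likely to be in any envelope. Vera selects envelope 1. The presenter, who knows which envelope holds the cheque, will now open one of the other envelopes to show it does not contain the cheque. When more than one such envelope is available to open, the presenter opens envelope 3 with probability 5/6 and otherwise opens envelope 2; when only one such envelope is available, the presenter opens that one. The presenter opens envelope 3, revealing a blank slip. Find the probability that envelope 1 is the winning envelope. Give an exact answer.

5/11

Condition on the true location of the cheque.
If it is in envelope 1 (prior 1/3): envelope 3 is available, opened with probability 5/6; weight (1/3)·(5/6) = 5/18.
If it is in envelope 2 (prior 1/3): only envelope 3 is available, probability 1; weight (1/3)·1 = 1/3.
If it is in envelope 3 (prior 1/3): the presenter opened envelope 3, so this case is ruled out; weight (1/3)·0 = 0.
The weights sum to 11/18.
So P(the cheque in envelope 1 | the presenter opened envelope 3) = (5/18) / (11/18) = 5/11.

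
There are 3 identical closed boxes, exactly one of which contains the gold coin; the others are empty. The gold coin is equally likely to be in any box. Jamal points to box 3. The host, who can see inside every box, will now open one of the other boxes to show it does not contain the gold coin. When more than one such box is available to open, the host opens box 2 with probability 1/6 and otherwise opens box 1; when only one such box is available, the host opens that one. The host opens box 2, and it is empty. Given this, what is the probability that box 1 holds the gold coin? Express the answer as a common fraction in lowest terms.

6/7

Condition on the true location of the gold coin.
If it is in box 1 (prior 1/3): only box 2 is available, probability 1; weight (1/3)·1 = 1/3.
If it is in box 2 (prior 1/3): the host opened box 2, so this case is ruled out; weight (1/3)·0 = 0.
If it is in box 3 (prior 1/3): box 2 is available, opened with probability 1/6; weight (1/3)·(1/6) = 1/18.
The weights sum to 7/18.
So P(the gold coin in box 1 | the host opened box 2) = (1/3) / (7/18) = 6/7.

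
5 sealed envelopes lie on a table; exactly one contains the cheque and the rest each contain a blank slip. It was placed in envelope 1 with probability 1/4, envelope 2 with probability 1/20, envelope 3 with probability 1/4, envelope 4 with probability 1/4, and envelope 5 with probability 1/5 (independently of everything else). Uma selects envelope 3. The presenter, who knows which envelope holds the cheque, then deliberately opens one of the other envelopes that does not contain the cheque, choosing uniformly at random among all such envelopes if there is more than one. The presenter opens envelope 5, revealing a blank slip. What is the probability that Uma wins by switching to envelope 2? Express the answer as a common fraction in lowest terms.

4/59

Consider each possible location of the cheque in turn.
If it is in either of envelopes 1 and 4 (prior 1/4 each): the presenter has 3 equally likely choices, so probability 1/3; weight (1/4)·(1/3) = 1/12 each.
If it is in envelope 2 (prior 1/20): the presenter has 3 equally likely choices, so probability 1/3; weight (1/20)·(1/3) = 1/60.
If it is in envelope 3 (prior 1/4): the presenter has 4 equally likely choices, so probability 1/4; weight (1/4)·(1/4) = 1/16.
If it is in envelope 5 (prior 1/5): the presenter opened envelope 5, so this case is ruled out; weight (1/5)·0 = 0.
The weights sum to 59/240.
So P(the cheque in envelope 2 | the presenter opened envelope 5) = (1/60) / (59/240) = 4/59.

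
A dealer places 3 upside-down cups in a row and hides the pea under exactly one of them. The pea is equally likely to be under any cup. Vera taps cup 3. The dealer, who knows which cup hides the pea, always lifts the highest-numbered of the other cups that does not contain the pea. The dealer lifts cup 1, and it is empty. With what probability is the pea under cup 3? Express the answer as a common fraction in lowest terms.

0

Apply Bayes' rule, conditioning on where the pea actually is.
If it is under cup 1 (prior 1/3): the dealer opened cup 1, so this case is ruled out; weight (1/3)·0 = 0.
If it is under cup 2 (prior 1/3): cup 1 is the highest-numbered option available, probability 1; weight (1/3)·1 = 1/3.
If it is under cup 3 (prior 1/3): the dealer would have opened cup 2 instead, probability 0; weight (1/3)·0 = 0.
The weights sum to 1/3.
So P(the pea under cup 3 | the dealer opened cup 1) = 0 / (1/3) = 0.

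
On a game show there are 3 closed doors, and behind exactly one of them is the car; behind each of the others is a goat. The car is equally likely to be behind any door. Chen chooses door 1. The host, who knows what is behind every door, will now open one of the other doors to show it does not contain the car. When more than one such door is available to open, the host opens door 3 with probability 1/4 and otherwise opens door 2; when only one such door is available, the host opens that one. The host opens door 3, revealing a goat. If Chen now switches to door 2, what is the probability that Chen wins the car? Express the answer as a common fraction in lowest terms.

4/5

Condition on the true location of the car.
If it is behind door 1 (prior 1/3): door 3 is available, opened with probability 1/4; weight (1/3)·(1/4) = 1/12.
If it is behind door 2 (prior 1/3): only door 3 is available, probability 1; weight (1/3)·1 = 1/3.
If it is behind door 3 (prior 1/3): the host opened door 3, so this case is ruled out; weight (1/3)·0 = 0.
The weights sum to 5/12.
So P(the car behind door 2 | the host opened door 3) = (1/3) / (5/12) = 4/5.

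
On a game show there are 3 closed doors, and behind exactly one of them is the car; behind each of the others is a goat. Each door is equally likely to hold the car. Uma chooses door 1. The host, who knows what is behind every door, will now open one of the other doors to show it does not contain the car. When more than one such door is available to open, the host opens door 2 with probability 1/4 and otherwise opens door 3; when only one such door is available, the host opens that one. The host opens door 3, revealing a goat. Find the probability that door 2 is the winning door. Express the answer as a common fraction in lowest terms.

4/7

Consider each possible location of the car in turn.
If it is behind door 1 (prior 1/3): door 2 is available but not opened, probability 3/4; weight (1/3)·(3/4) = 1/4.
If it is behind door 2 (prior 1/3): only door 3 is available, probability 1; weight (1/3)·1 = 1/3.
If it is behind door 3 (prior 1/3): the host opened door 3, so this case is ruled out; weight (1/3)·0 = 0.
The weights sum to 7/12.
So P(the car behind door 2 | the host opened door 3) = (1/3) / (7/12) = 4/7.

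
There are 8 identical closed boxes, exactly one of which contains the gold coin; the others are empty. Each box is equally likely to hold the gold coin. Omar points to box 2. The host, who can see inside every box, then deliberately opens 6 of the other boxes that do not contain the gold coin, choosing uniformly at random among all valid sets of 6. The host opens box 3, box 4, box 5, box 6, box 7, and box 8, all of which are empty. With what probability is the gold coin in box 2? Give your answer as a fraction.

1/8

Condition on the true location of the gold coin.
If it is in box 1 (prior 1/8): the host has no choice, probability 1; weight (1/8)·1 = 1/8.
If it is in box 2 (prior 1/8): the host has 7 equally likely choices, so probability 1/7; weight (1/8)·(1/7) = 1/56.
If it is in any of boxes 3, 4, 5, 6, 7, and 8 (prior 1/8 each): that box was opened and seen not to hold the prize — ruled out; weight (1/8)·0 = 0 each.
The weights sum to 1/7.
So P(the gold coin in box 2 | the host opened box 3, box 4, box 5, box 6, box 7, and box 8) = (1/56) / (1/7) = 1/8.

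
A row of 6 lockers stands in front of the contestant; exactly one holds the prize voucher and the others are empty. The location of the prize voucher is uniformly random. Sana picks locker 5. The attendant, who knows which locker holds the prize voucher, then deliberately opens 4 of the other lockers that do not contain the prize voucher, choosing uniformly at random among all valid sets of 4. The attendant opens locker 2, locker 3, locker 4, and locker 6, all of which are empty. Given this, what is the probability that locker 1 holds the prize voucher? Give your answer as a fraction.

Apply Bayes' rule, conditioning on where the prize voucher actually is.
If it is in locker 1 (prior 1/6): the attendant has no choice, probability 1; weight (1/6)·1 = 1/6.
If it is in any of lockers 2, 3, 4, and 6 (prior 1/6 each): that locker was opened and seen not to hold the prize — ruled out; weight (1/6)·0 = 0 each.
If it is in locker 5 (prior 1/6): the attendant has 5 equally likely choices, so probability 1/5; weight (1/6)·(1/5) = 1/30.
The weights sum to 1/5.
So P(the prize voucher in locker 1 | the attendant opened locker 2, locker 3, locker 4, and locker 6) = (1/6) / (1/5) = 5/6.

5/6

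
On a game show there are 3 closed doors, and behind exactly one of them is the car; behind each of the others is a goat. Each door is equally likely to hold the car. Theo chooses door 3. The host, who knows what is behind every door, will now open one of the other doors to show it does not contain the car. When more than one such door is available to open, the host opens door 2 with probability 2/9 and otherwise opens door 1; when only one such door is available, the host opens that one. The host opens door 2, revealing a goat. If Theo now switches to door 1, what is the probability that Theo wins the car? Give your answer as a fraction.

9/11

Apply Bayes' rule, conditioning on where the car actually is.
If it is behind door 1 (prior 1/3): only door 2 is available, probability 1; weight (1/3)·1 = 1/3.
If it is behind door 2 (prior 1/3): the host opened door 2, so this case is ruled out; weight (1/3)·0 = 0.
If it is behind door 3 (prior 1/3): door 2 is available, opened with probability 2/9; weight (1/3)·(2/9) = 2/27.
The weights sum to 11/27.
So P(the car behind door 1 | the host opened door 2) = (1/3) / (11/27) = 9/11.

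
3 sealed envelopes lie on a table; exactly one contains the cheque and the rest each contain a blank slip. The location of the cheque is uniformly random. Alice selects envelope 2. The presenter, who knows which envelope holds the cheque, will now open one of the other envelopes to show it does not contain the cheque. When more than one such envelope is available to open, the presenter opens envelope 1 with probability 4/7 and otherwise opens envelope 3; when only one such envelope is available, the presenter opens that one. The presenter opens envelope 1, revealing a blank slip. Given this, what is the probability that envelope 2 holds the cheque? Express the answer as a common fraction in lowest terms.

4/11

Condition on the true location of the cheque.
If it is in envelope 1 (prior 1/3): the presenter opened envelope 1, so this case is ruled out; weight (1/3)·0 = 0.
If it is in envelope 2 (prior 1/3): envelope 1 is available, opened with probability 4/7; weight (1/3)·(4/7) = 4/21.
If it is in envelope 3 (prior 1/3): only envelope 1 is available, probability 1; weight (1/3)·1 = 1/3.
The weights sum to 11/21.
So P(the cheque in envelope 2 | the presenter opened envelope 1) = (4/21) / (11/21) = 4/11.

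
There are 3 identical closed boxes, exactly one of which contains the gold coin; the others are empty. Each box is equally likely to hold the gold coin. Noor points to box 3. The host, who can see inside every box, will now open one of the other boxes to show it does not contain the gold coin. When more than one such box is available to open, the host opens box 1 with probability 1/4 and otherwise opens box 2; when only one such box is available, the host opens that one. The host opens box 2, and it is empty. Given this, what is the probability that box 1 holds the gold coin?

Condition on the true location of the gold coin.
If it is in box 1 (prior 1/3): only box 2 is available, probability 1; weight (1/3)·1 = 1/3.
If it is in box 2 (prior 1/3): the host opened box 2, so this case is ruled out; weight (1/3)·0 = 0.
If it is in box 3 (prior 1/3): box 1 is available but not opened, probability 3/4; weight (1/3)·(3/4) = 1/4.
The weights sum to 7/12.
So P(the gold coin in box 1 | the host opened box 2) = (1/3) / (7/12) = 4/7.

4/7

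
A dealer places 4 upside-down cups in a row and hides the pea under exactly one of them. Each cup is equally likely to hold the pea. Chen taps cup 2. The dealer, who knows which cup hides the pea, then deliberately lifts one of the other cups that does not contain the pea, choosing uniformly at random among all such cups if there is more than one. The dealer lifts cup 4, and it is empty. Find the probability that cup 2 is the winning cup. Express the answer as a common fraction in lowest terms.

Consider each possible location of the pea in turn.
If it is under either of cups 1 and 3 (prior 1/4 each): the dealer has 2 equally likely choices, so probability 1/2; weight (1/4)·(1/2) = 1/8 each.
If it is under cup 2 (prior 1/4): the dealer has 3 equally likely choices, so probability 1/3; weight (1/4)·(1/3) = 1/12.
If it is under cup 4 (prior 1/4): the dealer opened cup 4, so this case is ruled out; weight (1/4)·0 = 0.
The weights sum to 1/3.
So P(the pea under cup 2 | the dealer opened cup 4) = (1/12) / (1/3) = 1/4.

1/4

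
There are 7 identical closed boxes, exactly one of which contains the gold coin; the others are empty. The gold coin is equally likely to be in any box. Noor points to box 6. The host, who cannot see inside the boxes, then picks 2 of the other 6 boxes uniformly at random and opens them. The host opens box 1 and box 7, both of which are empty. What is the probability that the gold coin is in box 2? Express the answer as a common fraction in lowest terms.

1/5

Because the host chose which boxes to open without knowing where the gold coin is, the choice is independent of the prize location. Learning that none of the 2 opened boxes holds the gold coin simply rules out those 2 locations and leaves the remaining 5 boxes still equally likely by symmetry.
So P(the gold coin in box 2) = 1/5.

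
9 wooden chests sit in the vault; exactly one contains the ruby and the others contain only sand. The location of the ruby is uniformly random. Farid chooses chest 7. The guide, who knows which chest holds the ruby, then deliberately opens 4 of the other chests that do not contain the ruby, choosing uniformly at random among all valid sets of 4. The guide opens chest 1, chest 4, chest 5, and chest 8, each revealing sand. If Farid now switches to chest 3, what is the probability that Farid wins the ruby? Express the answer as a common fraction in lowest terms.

2/9

Consider each possible location of the ruby in turn.
If it is in any of chests 1, 4, 5, and 8 (prior 1/9 each): that chest was opened and seen not to hold the prize — ruled out; weight (1/9)·0 = 0 each.
If it is in any of chests 2, 3, 6, and 9 (prior 1/9 each): the guide has 35 equally likely choices, so probability 1/35; weight (1/9)·(1/35) = 1/315 each.
If it is in chest 7 (prior 1/9): the guide has 70 equally likely choices, so probability 1/70; weight (1/9)·(1/70) = 1/630.
The weights sum to 1/70.
So P(the ruby in chest 3 | the guide opened chest 1, chest 4, chest 5, and chest 8) = (1/315) / (1/70) = 2/9.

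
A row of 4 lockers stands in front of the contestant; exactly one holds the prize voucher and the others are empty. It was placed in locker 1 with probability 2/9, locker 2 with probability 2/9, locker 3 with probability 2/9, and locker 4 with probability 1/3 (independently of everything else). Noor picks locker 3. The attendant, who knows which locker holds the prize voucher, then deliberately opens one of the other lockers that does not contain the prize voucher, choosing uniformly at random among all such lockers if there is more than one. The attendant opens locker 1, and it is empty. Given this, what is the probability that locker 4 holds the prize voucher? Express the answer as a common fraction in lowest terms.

Apply Bayes' rule, conditioning on where the prize voucher actually is.
If it is in locker 1 (prior 2/9): the attendant opened locker 1, so this case is ruled out; weight (2/9)·0 = 0.
If it is in locker 2 (prior 2/9): the attendant has 2 equally likely choices, so probability 1/2; weight (2/9)·(1/2) = 1/9.
If it is in locker 3 (prior 2/9): the attendant has 3 equally likely choices, so probability 1/3; weight (2/9)·(1/3) = 2/27.
If it is in locker 4 (prior 1/3): the attendant has 2 equally likely choices, so probability 1/2; weight (1/3)·(1/2) = 1/6.
The weights sum to 19/54.
So P(the prize voucher in locker 4 | the attendant opened locker 1) = (1/6) / (19/54) = 9/19.

9/19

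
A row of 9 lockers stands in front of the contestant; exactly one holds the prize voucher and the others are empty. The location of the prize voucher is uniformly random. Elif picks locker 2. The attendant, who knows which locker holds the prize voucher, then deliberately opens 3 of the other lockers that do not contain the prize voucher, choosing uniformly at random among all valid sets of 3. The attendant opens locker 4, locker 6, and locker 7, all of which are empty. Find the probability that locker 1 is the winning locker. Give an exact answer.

Apply Bayes' rule, conditioning on where the prize voucher actually is.
If it is in any of lockers 1, 3, 5, 8, and 9 (prior 1/9 each): the attendant has 35 equally likely choices, so probability 1/35; weight (1/9)·(1/35) = 1/315 each.
If it is in locker 2 (prior 1/9): the attendant has 56 equally likely choices, so probability 1/56; weight (1/9)·(1/56) = 1/504.
If it is in any of lockers 4, 6, and 7 (prior 1/9 each): that locker was opened and seen not to hold the prize — ruled out; weight (1/9)·0 = 0 each.
The weights sum to 1/56.
So P(the prize voucher in locker 1 | the attendant opened locker 4, locker 6, and locker 7) = (1/315) / (1/56) = 8/45.

8/45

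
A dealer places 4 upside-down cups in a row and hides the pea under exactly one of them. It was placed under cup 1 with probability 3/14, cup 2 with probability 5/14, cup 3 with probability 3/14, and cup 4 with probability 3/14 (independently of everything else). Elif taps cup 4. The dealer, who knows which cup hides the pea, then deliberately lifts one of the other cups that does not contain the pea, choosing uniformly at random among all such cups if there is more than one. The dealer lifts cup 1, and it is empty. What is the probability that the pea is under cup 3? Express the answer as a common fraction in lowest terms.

Consider each possible location of the pea in turn.
If it is under cup 1 (prior 3/14): the dealer opened cup 1, so this case is ruled out; weight (3/14)·0 = 0.
If it is under cup 2 (prior 5/14): the dealer has 2 equally likely choices, so probability 1/2; weight (5/14)·(1/2) = 5/28.
If it is under cup 3 (prior 3/14): the dealer has 2 equally likely choices, so probability 1/2; weight (3/14)·(1/2) = 3/28.
If it is under cup 4 (prior 3/14): the dealer has 3 equally likely choices, so probability 1/3; weight (3/14)·(1/3) = 1/14.
The weights sum to 5/14.
So P(the pea under cup 3 | the dealer opened cup 1) = (3/28) / (5/14) = 3/10.

3/10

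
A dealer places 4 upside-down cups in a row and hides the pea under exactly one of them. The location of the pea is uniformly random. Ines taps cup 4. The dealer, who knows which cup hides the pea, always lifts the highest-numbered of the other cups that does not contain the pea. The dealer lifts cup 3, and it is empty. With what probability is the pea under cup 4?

Apply Bayes' rule, conditioning on where the pea actually is.
If it is under any of cups 1, 2, and 4 (prior 1/4 each): cup 3 is the highest-numbered option available, probability 1; weight (1/4)·1 = 1/4 each.
If it is under cup 3 (prior 1/4): the dealer opened cup 3, so this case is ruled out; weight (1/4)·0 = 0.
The weights sum to 3/4.
So P(the pea under cup 4 | the dealer opened cup 3) = (1/4) / (3/4) = 1/3.

1/3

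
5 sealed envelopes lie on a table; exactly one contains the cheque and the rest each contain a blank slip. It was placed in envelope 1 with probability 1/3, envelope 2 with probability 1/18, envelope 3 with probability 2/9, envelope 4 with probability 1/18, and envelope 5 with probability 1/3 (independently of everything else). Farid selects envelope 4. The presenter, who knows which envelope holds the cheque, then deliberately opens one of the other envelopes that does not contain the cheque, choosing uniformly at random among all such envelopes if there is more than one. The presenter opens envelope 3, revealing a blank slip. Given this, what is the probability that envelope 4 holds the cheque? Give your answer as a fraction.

Condition on the true location of the cheque.
If it is in either of envelopes 1 and 5 (prior 1/3 each): the presenter has 3 equally likely choices, so probability 1/3; weight (1/3)·(1/3) = 1/9 each.
If it is in envelope 2 (prior 1/18): the presenter has 3 equally likely choices, so probability 1/3; weight (1/18)·(1/3) = 1/54.
If it is in envelope 3 (prior 2/9): the presenter opened envelope 3, so this case is ruled out; weight (2/9)·0 = 0.
If it is in envelope 4 (prior 1/18): the presenter has 4 equally likely choices, so probability 1/4; weight (1/18)·(1/4) = 1/72.
The weights sum to 55/216.
So P(the cheque in envelope 4 | the presenter opened envelope 3) = (1/72) / (55/216) = 3/55.

3/55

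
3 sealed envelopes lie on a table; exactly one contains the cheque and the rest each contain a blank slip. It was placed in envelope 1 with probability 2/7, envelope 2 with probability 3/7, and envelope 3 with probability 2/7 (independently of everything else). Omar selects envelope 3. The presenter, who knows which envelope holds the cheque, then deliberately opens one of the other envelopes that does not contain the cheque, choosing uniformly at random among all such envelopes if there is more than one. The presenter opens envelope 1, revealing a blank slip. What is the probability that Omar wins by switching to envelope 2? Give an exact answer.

Consider each possible location of the cheque in turn.
If it is in envelope 1 (prior 2/7): the presenter opened envelope 1, so this case is ruled out; weight (2/7)·0 = 0.
If it is in envelope 2 (prior 3/7): the presenter has no choice, probability 1; weight (3/7)·1 = 3/7.
If it is in envelope 3 (prior 2/7): the presenter has 2 equally likely choices, so probability 1/2; weight (2/7)·(1/2) = 1/7.
The weights sum to 4/7.
So P(the cheque in envelope 2 | the presenter opened envelope 1) = (3/7) / (4/7) = 3/4.

3/4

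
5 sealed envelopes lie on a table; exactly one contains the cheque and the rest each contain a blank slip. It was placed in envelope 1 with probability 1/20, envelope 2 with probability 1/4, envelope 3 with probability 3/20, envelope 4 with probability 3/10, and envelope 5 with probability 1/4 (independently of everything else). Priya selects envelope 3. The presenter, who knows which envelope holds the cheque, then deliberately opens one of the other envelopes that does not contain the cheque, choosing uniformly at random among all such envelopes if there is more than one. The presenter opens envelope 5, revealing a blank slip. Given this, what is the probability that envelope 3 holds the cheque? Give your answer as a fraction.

3/19

Condition on the true location of the cheque.
If it is in envelope 1 (prior 1/20): the presenter has 3 equally likely choices, so probability 1/3; weight (1/20)·(1/3) = 1/60.
If it is in envelope 2 (prior 1/4): the presenter has 3 equally likely choices, so probability 1/3; weight (1/4)·(1/3) = 1/12.
If it is in envelope 3 (prior 3/20): the presenter has 4 equally likely choices, so probability 1/4; weight (3/20)·(1/4) = 3/80.
If it is in envelope 4 (prior 3/10): the presenter has 3 equally likely choices, so probability 1/3; weight (3/10)·(1/3) = 1/10.
If it is in envelope 5 (prior 1/4): the presenter opened envelope 5, so this case is ruled out; weight (1/4)·0 = 0.
The weights sum to 19/80.
So P(the cheque in envelope 3 | the presenter opened envelope 5) = (3/80) / (19/80) = 3/19.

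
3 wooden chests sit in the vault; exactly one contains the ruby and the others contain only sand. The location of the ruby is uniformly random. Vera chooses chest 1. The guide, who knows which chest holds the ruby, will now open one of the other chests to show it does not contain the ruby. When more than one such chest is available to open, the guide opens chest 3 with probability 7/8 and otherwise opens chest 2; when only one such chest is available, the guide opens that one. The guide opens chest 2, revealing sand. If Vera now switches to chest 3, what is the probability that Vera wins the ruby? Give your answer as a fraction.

8/9

Condition on the true location of the ruby.
If it is in chest 1 (prior 1/3): chest 3 is available but not opened, probability 1/8; weight (1/3)·(1/8) = 1/24.
If it is in chest 2 (prior 1/3): the guide opened chest 2, so this case is ruled out; weight (1/3)·0 = 0.
If it is in chest 3 (prior 1/3): only chest 2 is available, probability 1; weight (1/3)·1 = 1/3.
The weights sum to 3/8.
So P(the ruby in chest 3 | the guide opened chest 2) = (1/3) / (3/8) = 8/9.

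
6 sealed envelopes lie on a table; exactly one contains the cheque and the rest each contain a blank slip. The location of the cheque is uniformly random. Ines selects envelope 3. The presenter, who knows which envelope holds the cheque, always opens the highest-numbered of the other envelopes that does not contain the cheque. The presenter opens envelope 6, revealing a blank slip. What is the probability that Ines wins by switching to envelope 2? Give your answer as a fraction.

Consider each possible location of the cheque in turn.
If it is in any of envelopes 1, 2, 3, 4, and 5 (prior 1/6 each): envelope 6 is the highest-numbered option available, probability 1; weight (1/6)·1 = 1/6 each.
If it is in envelope 6 (prior 1/6): the presenter opened envelope 6, so this case is ruled out; weight (1/6)·0 = 0.
The weights sum to 5/6.
So P(the cheque in envelope 2 | the presenter opened envelope 6) = (1/6) / (5/6) = 1/5.

1/5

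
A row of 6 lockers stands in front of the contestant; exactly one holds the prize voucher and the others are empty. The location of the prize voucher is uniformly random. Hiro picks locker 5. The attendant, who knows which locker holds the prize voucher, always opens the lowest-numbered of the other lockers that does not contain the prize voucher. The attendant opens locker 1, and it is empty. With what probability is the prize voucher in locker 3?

Condition on the true location of the prize voucher.
If it is in locker 1 (prior 1/6): the attendant opened locker 1, so this case is ruled out; weight (1/6)·0 = 0.
If it is in any of lockers 2, 3, 4, 5, and 6 (prior 1/6 each): locker 1 is the lowest-numbered option available, probability 1; weight (1/6)·1 = 1/6 each.
The weights sum to 5/6.
So P(the prize voucher in locker 3 | the attendant opened locker 1) = (1/6) / (5/6) = 1/5.

1/5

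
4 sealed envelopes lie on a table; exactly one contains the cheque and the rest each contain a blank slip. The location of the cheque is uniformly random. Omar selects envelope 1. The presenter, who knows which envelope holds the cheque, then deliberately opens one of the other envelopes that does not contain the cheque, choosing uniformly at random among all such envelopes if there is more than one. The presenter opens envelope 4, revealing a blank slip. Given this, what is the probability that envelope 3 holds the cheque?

Consider each possible location of the cheque in turn.
If it is in envelope 1 (prior 1/4): the presenter has 3 equally likely choices, so probability 1/3; weight (1/4)·(1/3) = 1/12.
If it is in either of envelopes 2 and 3 (prior 1/4 each): the presenter has 2 equally likely choices, so probability 1/2; weight (1/4)·(1/2) = 1/8 each.
If it is in envelope 4 (prior 1/4): the presenter opened envelope 4, so this case is ruled out; weight (1/4)·0 = 0.
The weights sum to 1/3.
So P(the cheque in envelope 3 | the presenter opened envelope 4) = (1/8) / (1/3) = 3/8.

3/8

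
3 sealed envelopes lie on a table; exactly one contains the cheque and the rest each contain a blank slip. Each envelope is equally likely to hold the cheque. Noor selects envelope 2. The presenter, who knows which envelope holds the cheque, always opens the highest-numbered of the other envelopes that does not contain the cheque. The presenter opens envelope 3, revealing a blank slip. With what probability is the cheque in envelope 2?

Condition on the true location of the cheque.
If it is in either of envelopes 1 and 2 (prior 1/3 each): envelope 3 is the highest-numbered option available, probability 1; weight (1/3)·1 = 1/3 each.
If it is in envelope 3 (prior 1/3): the presenter opened envelope 3, so this case is ruled out; weight (1/3)·0 = 0.
The weights sum to 2/3.
So P(the cheque in envelope 2 | the presenter opened envelope 3) = (1/3) / (2/3) = 1/2.

1/2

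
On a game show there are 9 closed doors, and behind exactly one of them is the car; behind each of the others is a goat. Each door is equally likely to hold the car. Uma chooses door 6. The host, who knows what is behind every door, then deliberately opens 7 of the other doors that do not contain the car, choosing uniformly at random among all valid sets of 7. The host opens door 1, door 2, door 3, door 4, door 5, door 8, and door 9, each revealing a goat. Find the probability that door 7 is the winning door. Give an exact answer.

Consider each possible location of the car in turn.
If it is behind any of doors 1, 2, 3, 4, 5, 8, and 9 (prior 1/9 each): that door was opened and seen not to hold the prize — ruled out; weight (1/9)·0 = 0 each.
If it is behind door 6 (prior 1/9): the host has 8 equally likely choices, so probability 1/8; weight (1/9)·(1/8) = 1/72.
If it is behind door 7 (prior 1/9): the host has no choice, probability 1; weight (1/9)·1 = 1/9.
The weights sum to 1/8.
So P(the car behind door 7 | the host opened door 1, door 2, door 3, door 4, door 5, door 8, and door 9) = (1/9) / (1/8) = 8/9.

8/9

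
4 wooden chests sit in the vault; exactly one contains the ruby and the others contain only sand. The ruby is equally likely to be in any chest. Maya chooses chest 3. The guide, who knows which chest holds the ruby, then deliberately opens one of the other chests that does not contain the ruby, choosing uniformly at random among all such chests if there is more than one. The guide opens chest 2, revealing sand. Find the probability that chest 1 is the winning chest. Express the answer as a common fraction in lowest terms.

Consider each possible location of the ruby in turn.
If it is in either of chests 1 and 4 (prior 1/4 each): the guide has 2 equally likely choices, so probability 1/2; weight (1/4)·(1/2) = 1/8 each.
If it is in chest 2 (prior 1/4): the guide opened chest 2, so this case is ruled out; weight (1/4)·0 = 0.
If it is in chest 3 (prior 1/4): the guide has 3 equally likely choices, so probability 1/3; weight (1/4)·(1/3) = 1/12.
The weights sum to 1/3.
So P(the ruby in chest 1 | the guide opened chest 2) = (1/8) / (1/3) = 3/8.

3/8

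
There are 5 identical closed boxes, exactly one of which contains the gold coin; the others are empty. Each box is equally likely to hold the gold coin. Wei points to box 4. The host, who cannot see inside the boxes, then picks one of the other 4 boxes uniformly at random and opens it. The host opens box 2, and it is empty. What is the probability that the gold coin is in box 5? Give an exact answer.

Because the host chose which box to open without knowing where the gold coin is, the choice is independent of the prize location. Learning that box 2 does not hold the gold coin simply rules out that one location and leaves the remaining 4 boxes still equally likely by symmetry.
So P(the gold coin in box 5) = 1/4.

1/4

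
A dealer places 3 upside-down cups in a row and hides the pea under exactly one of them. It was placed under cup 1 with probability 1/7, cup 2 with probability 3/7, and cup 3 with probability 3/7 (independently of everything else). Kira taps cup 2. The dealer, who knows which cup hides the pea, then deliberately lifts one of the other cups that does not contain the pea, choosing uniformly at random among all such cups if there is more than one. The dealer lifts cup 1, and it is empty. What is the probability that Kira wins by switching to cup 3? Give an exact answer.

Apply Bayes' rule, conditioning on where the pea actually is.
If it is under cup 1 (prior 1/7): the dealer opened cup 1, so this case is ruled out; weight (1/7)·0 = 0.
If it is under cup 2 (prior 3/7): the dealer has 2 equally likely choices, so probability 1/2; weight (3/7)·(1/2) = 3/14.
If it is under cup 3 (prior 3/7): the dealer has no choice, probability 1; weight (3/7)·1 = 3/7.
The weights sum to 9/14.
So P(the pea under cup 3 | the dealer opened cup 1) = (3/7) / (9/14) = 2/3.

2/3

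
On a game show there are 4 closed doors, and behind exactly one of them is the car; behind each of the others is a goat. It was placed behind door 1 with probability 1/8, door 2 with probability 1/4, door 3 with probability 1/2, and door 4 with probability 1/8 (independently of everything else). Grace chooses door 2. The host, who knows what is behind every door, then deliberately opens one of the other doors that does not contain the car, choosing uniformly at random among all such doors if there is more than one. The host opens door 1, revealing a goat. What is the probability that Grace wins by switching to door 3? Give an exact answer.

Apply Bayes' rule, conditioning on where the car actually is.
If it is behind door 1 (prior 1/8): the host opened door 1, so this case is ruled out; weight (1/8)·0 = 0.
If it is behind door 2 (prior 1/4): the host has 3 equally likely choices, so probability 1/3; weight (1/4)·(1/3) = 1/12.
If it is behind door 3 (prior 1/2): the host has 2 equally likely choices, so probability 1/2; weight (1/2)·(1/2) = 1/4.
If it is behind door 4 (prior 1/8): the host has 2 equally likely choices, so probability 1/2; weight (1/8)·(1/2) = 1/16.
The weights sum to 19/48.
So P(the car behind door 3 | the host opened door 1) = (1/4) / (19/48) = 12/19.

12/19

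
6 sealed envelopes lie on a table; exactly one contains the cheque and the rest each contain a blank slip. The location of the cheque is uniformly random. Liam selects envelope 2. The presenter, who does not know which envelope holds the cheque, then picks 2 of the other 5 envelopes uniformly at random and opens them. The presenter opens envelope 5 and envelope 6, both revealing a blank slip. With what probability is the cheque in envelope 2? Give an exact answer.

Apply Bayes' rule, conditioning on where the cheque actually is.
If it is in any of envelopes 1, 2, 3, and 4 (prior 1/6 each): the presenter picks exactly this set with probability 1/10 regardless, and none is the prize; weight (1/6)·(1/10) = 1/60 each.
If it is in either of envelopes 5 and 6 (prior 1/6 each): that envelope was opened and seen not to hold the prize — ruled out; weight (1/6)·0 = 0 each.
The weights sum to 1/15.
So P(the cheque in envelope 2 | the presenter opened envelope 5 and envelope 6) = (1/60) / (1/15) = 1/4.

1/4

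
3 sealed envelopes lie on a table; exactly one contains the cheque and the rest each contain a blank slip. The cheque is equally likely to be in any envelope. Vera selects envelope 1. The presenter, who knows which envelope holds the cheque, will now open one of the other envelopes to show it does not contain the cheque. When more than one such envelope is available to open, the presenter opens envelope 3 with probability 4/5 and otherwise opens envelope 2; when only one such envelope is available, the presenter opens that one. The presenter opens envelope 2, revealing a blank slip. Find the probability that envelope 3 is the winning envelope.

Consider each possible location of the cheque in turn.
If it is in envelope 1 (prior 1/3): envelope 3 is available but not opened, probability 1/5; weight (1/3)·(1/5) = 1/15.
If it is in envelope 2 (prior 1/3): the presenter opened envelope 2, so this case is ruled out; weight (1/3)·0 = 0.
If it is in envelope 3 (prior 1/3): only envelope 2 is available, probability 1; weight (1/3)·1 = 1/3.
The weights sum to 2/5.
So P(the cheque in envelope 3 | the presenter opened envelope 2) = (1/3) / (2/5) = 5/6.

5/6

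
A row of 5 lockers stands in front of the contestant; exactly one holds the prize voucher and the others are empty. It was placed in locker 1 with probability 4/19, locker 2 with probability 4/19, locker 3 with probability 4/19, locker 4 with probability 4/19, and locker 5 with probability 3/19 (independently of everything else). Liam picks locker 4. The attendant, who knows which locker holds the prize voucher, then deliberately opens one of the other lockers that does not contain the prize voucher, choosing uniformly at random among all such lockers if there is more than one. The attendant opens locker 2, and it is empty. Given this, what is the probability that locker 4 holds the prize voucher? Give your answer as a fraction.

3/14

Apply Bayes' rule, conditioning on where the prize voucher actually is.
If it is in either of lockers 1 and 3 (prior 4/19 each): the attendant has 3 equally likely choices, so probability 1/3; weight (4/19)·(1/3) = 4/57 each.
If it is in locker 2 (prior 4/19): the attendant opened locker 2, so this case is ruled out; weight (4/19)·0 = 0.
If it is in locker 4 (prior 4/19): the attendant has 4 equally likely choices, so probability 1/4; weight (4/19)·(1/4) = 1/19.
If it is in locker 5 (prior 3/19): the attendant has 3 equally likely choices, so probability 1/3; weight (3/19)·(1/3) = 1/19.
The weights sum to 14/57.
So P(the prize voucher in locker 4 | the attendant opened locker 2) = (1/19) / (14/57) = 3/14.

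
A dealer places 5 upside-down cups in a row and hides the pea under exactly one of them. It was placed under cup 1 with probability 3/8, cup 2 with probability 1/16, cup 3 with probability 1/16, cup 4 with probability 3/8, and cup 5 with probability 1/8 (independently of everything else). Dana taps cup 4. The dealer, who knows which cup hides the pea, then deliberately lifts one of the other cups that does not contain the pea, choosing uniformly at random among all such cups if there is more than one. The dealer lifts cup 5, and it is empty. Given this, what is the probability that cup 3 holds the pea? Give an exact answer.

Consider each possible location of the pea in turn.
If it is under cup 1 (prior 3/8): the dealer has 3 equally likely choices, so probability 1/3; weight (3/8)·(1/3) = 1/8.
If it is under either of cups 2 and 3 (prior 1/16 each): the dealer has 3 equally likely choices, so probability 1/3; weight (1/16)·(1/3) = 1/48 each.
If it is under cup 4 (prior 3/8): the dealer has 4 equally likely choices, so probability 1/4; weight (3/8)·(1/4) = 3/32.
If it is under cup 5 (prior 1/8): the dealer opened cup 5, so this case is ruled out; weight (1/8)·0 = 0.
The weights sum to 25/96.
So P(the pea under cup 3 | the dealer opened cup 5) = (1/48) / (25/96) = 2/25.

2/25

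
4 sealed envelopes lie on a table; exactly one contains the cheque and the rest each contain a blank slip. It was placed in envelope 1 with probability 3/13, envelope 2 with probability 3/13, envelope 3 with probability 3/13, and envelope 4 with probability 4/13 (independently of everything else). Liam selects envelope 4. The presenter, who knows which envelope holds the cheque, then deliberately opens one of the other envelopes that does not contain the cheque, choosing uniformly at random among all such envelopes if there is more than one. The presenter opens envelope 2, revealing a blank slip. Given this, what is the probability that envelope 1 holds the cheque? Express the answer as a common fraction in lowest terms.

Apply Bayes' rule, conditioning on where the cheque actually is.
If it is in either of envelopes 1 and 3 (prior 3/13 each): the presenter has 2 equally likely choices, so probability 1/2; weight (3/13)·(1/2) = 3/26 each.
If it is in envelope 2 (prior 3/13): the presenter opened envelope 2, so this case is ruled out; weight (3/13)·0 = 0.
If it is in envelope 4 (prior 4/13): the presenter has 3 equally likely choices, so probability 1/3; weight (4/13)·(1/3) = 4/39.
The weights sum to 1/3.
So P(the cheque in envelope 1 | the presenter opened envelope 2) = (3/26) / (1/3) = 9/26.

9/26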